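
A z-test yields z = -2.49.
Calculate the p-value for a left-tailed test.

Answer: p-value ≈ 0.0064

Derivation:
For z = -2.49:
p = P(Z < -2.49) = Φ(-2.49) = 0.0064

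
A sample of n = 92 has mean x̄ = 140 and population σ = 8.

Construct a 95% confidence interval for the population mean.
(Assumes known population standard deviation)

Answer: (138.3652, 141.6348)

Derivation:
Confidence level: 95%, α = 0.05
z_0.025 = 1.960
SE = σ/√n = 8/√92 = 0.8341
Margin of error = 1.960 × 0.8341 = 1.6348
CI: x̄ ± margin = 140 ± 1.6348
CI: (138.3652, 141.6348)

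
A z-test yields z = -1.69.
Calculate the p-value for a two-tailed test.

Answer: p-value ≈ 0.0910

Derivation:
For z = -1.69:
p = 2×P(Z > |-1.69|) = 2×(1 - Φ(1.69)) = 0.0910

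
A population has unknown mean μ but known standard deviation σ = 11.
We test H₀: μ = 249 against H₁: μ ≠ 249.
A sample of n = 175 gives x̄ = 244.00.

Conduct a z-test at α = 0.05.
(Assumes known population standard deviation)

Answer: z = -6.0132, reject H₀

Derivation:
Standard error: SE = σ/√n = 11/√175 = 0.8315
z-statistic: z = (x̄ - μ₀)/SE = (244.00 - 249)/0.8315 = -6.0132
Critical value: ±1.960
p-value < 0.0001
Decision: reject H₀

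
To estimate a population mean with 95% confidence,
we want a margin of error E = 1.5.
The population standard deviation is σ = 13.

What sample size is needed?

Answer: n = 289

Derivation:
z_0.025 = 1.960
n = (z×σ/E)² = (1.960×13/1.5)²
n = 288.5468
Round up: n = 289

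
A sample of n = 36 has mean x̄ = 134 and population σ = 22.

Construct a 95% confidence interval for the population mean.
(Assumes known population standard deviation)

Answer: (126.8133, 141.1867)

Derivation:
Confidence level: 95%, α = 0.05
z_0.025 = 1.960
SE = σ/√n = 22/√36 = 3.6667
Margin of error = 1.960 × 3.6667 = 7.1867
CI: x̄ ± margin = 134 ± 7.1867
CI: (126.8133, 141.1867)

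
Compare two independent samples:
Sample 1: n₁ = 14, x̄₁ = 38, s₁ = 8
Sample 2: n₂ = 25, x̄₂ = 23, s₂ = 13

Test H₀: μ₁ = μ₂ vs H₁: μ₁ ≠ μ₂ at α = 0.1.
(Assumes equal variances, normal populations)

Pooled variance: s²_p = [13×8² + 24×13²]/(37) = 132.1081
s_p = 11.4938
SE = s_p×√(1/n₁ + 1/n₂) = 11.4938×√(1/14 + 1/25) = 3.8367
t = (x̄₁ - x̄₂)/SE = (38 - 23)/3.8367 = 3.9096
df = 37, t-critical = ±1.687
Decision: reject H₀

Answer: t = 3.9096, reject H₀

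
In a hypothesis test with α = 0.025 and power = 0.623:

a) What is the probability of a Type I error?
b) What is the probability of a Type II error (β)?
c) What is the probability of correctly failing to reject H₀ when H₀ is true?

a) Type I error probability = α = 0.025
b) Power = P(reject H₀ | H₁ true) = 1 - β = 0.623, so Type II error probability = β = 1 - Power = 0.377
c) P(fail to reject H₀ | H₀ true) = 1 - α = 0.975

Answer: a) 0.025, b) 0.377, c) 0.975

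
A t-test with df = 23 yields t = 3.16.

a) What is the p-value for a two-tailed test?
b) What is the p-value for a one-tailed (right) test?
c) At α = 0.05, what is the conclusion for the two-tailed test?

Answer: a) 0.0044, b) 0.0022, c) reject H₀

Derivation:
Using t-distribution with df = 23:
a) Two-tailed: p = 2×P(T > 3.16) = 0.0044
b) One-tailed: p = P(T > 3.16) = 0.0022
c) 0.0044 < 0.05, reject H₀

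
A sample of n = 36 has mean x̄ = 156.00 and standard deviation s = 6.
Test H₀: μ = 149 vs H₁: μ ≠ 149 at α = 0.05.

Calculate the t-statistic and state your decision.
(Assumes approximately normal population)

df = n - 1 = 35
SE = s/√n = 6/√36 = 1.0000
t = (x̄ - μ₀)/SE = (156.00 - 149)/1.0000 = 7.0000
Critical value: t_{0.025,35} = ±2.030
p-value < 0.0001
Decision: reject H₀

Answer: t = 7.0000, reject H₀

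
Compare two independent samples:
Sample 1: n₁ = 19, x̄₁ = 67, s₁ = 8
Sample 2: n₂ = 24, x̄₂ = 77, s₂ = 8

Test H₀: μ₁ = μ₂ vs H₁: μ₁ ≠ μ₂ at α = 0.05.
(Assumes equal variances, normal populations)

Pooled variance: s²_p = [18×8² + 23×8²]/(41) = 64.0000
s_p = 8.0000
SE = s_p×√(1/n₁ + 1/n₂) = 8.0000×√(1/19 + 1/24) = 2.4566
t = (x̄₁ - x̄₂)/SE = (67 - 77)/2.4566 = -4.0707
df = 41, t-critical = ±2.020
Decision: reject H₀

Answer: t = -4.0707, reject H₀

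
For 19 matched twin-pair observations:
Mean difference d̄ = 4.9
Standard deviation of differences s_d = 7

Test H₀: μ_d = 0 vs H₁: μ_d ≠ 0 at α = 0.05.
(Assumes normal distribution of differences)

Answer: t = 3.0512, reject H₀

Derivation:
df = n - 1 = 18
SE = s_d/√n = 7/√19 = 1.6059
t = d̄/SE = 4.9/1.6059 = 3.0512
Critical value: t_{0.025,18} = ±2.101
p-value ≈ 0.0069
Decision: reject H₀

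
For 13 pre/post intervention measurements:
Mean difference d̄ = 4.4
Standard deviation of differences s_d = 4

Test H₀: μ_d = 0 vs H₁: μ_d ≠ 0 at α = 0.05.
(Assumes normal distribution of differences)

df = n - 1 = 12
SE = s_d/√n = 4/√13 = 1.1094
t = d̄/SE = 4.4/1.1094 = 3.9661
Critical value: t_{0.025,12} = ±2.179
p-value ≈ 0.0019
Decision: reject H₀

Answer: t = 3.9661, reject H₀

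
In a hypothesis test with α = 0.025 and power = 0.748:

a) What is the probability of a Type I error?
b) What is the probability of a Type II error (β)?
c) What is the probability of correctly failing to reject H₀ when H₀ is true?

Answer: a) 0.025, b) 0.252, c) 0.975

Derivation:
a) Type I error probability = α = 0.025
b) Power = P(reject H₀ | H₁ true) = 1 - β = 0.748, so Type II error probability = β = 1 - Power = 0.252
c) P(fail to reject H₀ | H₀ true) = 1 - α = 0.975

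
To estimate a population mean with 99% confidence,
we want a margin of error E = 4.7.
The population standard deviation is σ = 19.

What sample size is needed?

Answer: n = 109

Derivation:
z_0.005 = 2.576
n = (z×σ/E)² = (2.576×19/4.7)²
n = 108.4434
Round up: n = 109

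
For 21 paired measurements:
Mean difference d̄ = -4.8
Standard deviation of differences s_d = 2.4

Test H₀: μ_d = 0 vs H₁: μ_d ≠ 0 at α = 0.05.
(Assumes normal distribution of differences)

Answer: t = -9.1656, reject H₀

Derivation:
df = n - 1 = 20
SE = s_d/√n = 2.4/√21 = 0.5237
t = d̄/SE = -4.8/0.5237 = -9.1656
Critical value: t_{0.025,20} = ±2.086
p-value < 0.0001
Decision: reject H₀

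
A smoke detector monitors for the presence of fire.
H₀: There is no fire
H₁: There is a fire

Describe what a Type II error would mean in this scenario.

Answer: The alarm fails to sound when there actually is a fire

Derivation:
Type I error: rejecting H₀ when it is actually true (false positive).
Type II error: failing to reject H₀ when H₁ is actually true (false negative).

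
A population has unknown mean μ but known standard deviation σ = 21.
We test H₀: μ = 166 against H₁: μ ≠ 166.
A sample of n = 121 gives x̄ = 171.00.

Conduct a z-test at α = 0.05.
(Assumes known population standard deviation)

Standard error: SE = σ/√n = 21/√121 = 1.9091
z-statistic: z = (x̄ - μ₀)/SE = (171.00 - 166)/1.9091 = 2.6190
Critical value: ±1.960
p-value = 0.0088
Decision: reject H₀

Answer: z = 2.6190, reject H₀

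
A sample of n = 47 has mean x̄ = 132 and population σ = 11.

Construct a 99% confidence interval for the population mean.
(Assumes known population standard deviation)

Confidence level: 99%, α = 0.01
z_0.005 = 2.576
SE = σ/√n = 11/√47 = 1.6045
Margin of error = 2.576 × 1.6045 = 4.1332
CI: x̄ ± margin = 132 ± 4.1332
CI: (127.8668, 136.1332)

Answer: (127.8668, 136.1332)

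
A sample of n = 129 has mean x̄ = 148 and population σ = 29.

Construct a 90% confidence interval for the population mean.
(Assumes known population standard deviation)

Confidence level: 90%, α = 0.1
z_0.05 = 1.645
SE = σ/√n = 29/√129 = 2.5533
Margin of error = 1.645 × 2.5533 = 4.2002
CI: x̄ ± margin = 148 ± 4.2002
CI: (143.7998, 152.2002)

Answer: (143.7998, 152.2002)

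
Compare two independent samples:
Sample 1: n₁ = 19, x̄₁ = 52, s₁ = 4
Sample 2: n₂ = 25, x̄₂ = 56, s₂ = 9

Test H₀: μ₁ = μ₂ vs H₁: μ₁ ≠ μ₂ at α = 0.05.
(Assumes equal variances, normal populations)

Pooled variance: s²_p = [18×4² + 24×9²]/(42) = 53.1429
s_p = 7.2899
SE = s_p×√(1/n₁ + 1/n₂) = 7.2899×√(1/19 + 1/25) = 2.2187
t = (x̄₁ - x̄₂)/SE = (52 - 56)/2.2187 = -1.8029
df = 42, t-critical = ±2.018
Decision: fail to reject H₀

Answer: t = -1.8029, fail to reject H₀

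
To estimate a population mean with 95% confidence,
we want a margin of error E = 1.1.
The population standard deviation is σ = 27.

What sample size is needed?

Answer: n = 2315

Derivation:
z_0.025 = 1.960
n = (z×σ/E)² = (1.960×27/1.1)²
n = 2314.4846
Round up: n = 2315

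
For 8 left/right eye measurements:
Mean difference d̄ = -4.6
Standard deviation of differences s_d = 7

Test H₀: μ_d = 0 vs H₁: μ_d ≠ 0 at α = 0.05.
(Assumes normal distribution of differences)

Answer: t = -1.8587, fail to reject H₀

Derivation:
df = n - 1 = 7
SE = s_d/√n = 7/√8 = 2.4749
t = d̄/SE = -4.6/2.4749 = -1.8587
Critical value: t_{0.025,7} = ±2.365
p-value ≈ 0.1054
Decision: fail to reject H₀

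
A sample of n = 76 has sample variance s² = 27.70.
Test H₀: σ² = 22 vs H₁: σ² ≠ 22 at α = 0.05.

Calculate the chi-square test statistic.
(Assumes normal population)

df = n - 1 = 75
χ² = (n-1)s²/σ₀² = 75×27.70/22 = 94.4318
Critical values: χ²_{0.975,75} = 52.942, χ²_{0.025,75} = 100.839
Rejection region: χ² < 52.942 or χ² > 100.839
Decision: fail to reject H₀

Answer: χ² = 94.4318, fail to reject H₀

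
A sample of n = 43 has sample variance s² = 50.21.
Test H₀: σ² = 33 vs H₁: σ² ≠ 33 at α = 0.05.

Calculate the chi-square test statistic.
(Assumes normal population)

Answer: χ² = 63.9036, reject H₀

Derivation:
df = n - 1 = 42
χ² = (n-1)s²/σ₀² = 42×50.21/33 = 63.9036
Critical values: χ²_{0.975,42} = 25.999, χ²_{0.025,42} = 61.777
Rejection region: χ² < 25.999 or χ² > 61.777
Decision: reject H₀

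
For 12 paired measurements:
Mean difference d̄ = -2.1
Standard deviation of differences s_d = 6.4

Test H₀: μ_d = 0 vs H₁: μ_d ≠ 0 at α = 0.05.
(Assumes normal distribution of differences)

df = n - 1 = 11
SE = s_d/√n = 6.4/√12 = 1.8475
t = d̄/SE = -2.1/1.8475 = -1.1367
Critical value: t_{0.025,11} = ±2.201
p-value ≈ 0.2798
Decision: fail to reject H₀

Answer: t = -1.1367, fail to reject H₀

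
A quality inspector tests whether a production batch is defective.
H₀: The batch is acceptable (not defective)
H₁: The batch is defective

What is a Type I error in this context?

Type I error: rejecting H₀ when it is actually true (false positive).
Type II error: failing to reject H₀ when H₁ is actually true (false negative).

Answer: Rejecting an acceptable batch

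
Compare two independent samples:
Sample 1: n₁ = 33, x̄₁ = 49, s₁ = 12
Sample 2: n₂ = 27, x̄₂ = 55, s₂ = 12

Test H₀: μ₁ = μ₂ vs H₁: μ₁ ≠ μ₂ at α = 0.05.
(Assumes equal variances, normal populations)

Answer: t = -1.9268, fail to reject H₀

Derivation:
Pooled variance: s²_p = [32×12² + 26×12²]/(58) = 144.0000
s_p = 12.0000
SE = s_p×√(1/n₁ + 1/n₂) = 12.0000×√(1/33 + 1/27) = 3.1140
t = (x̄₁ - x̄₂)/SE = (49 - 55)/3.1140 = -1.9268
df = 58, t-critical = ±2.002
Decision: fail to reject H₀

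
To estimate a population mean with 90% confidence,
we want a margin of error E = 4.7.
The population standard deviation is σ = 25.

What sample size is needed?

z_0.05 = 1.645
n = (z×σ/E)² = (1.645×25/4.7)²
n = 76.5625
Round up: n = 77

Answer: n = 77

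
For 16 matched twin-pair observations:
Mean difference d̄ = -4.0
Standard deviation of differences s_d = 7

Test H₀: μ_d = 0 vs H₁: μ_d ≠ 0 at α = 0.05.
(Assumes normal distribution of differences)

df = n - 1 = 15
SE = s_d/√n = 7/√16 = 1.7500
t = d̄/SE = -4.0/1.7500 = -2.2857
Critical value: t_{0.025,15} = ±2.131
p-value ≈ 0.0372
Decision: reject H₀

Answer: t = -2.2857, reject H₀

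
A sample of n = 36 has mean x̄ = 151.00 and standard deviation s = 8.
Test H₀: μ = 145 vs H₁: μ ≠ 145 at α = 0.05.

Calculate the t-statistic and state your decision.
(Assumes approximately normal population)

df = n - 1 = 35
SE = s/√n = 8/√36 = 1.3333
t = (x̄ - μ₀)/SE = (151.00 - 145)/1.3333 = 4.5001
Critical value: t_{0.025,35} = ±2.030
p-value ≈ 0.0001
Decision: reject H₀

Answer: t = 4.5001, reject H₀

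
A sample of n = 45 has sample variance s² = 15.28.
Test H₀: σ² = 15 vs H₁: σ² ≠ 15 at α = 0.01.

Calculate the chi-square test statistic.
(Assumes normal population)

Answer: χ² = 44.8213, fail to reject H₀

Derivation:
df = n - 1 = 44
χ² = (n-1)s²/σ₀² = 44×15.28/15 = 44.8213
Critical values: χ²_{0.995,44} = 23.584, χ²_{0.005,44} = 71.893
Rejection region: χ² < 23.584 or χ² > 71.893
Decision: fail to reject H₀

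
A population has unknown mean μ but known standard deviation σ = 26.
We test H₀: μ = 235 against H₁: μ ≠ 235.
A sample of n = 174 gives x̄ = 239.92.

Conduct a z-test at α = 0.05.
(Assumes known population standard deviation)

Answer: z = 2.4961, reject H₀

Derivation:
Standard error: SE = σ/√n = 26/√174 = 1.9711
z-statistic: z = (x̄ - μ₀)/SE = (239.92 - 235)/1.9711 = 2.4961
Critical value: ±1.960
p-value = 0.0126
Decision: reject H₀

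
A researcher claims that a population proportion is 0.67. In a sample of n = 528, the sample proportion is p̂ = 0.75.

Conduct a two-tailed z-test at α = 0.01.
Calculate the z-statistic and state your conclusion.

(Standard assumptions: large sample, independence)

Answer: z = 3.9095, reject H₀

Derivation:
H₀: p = 0.67, H₁: p ≠ 0.67
Standard error: SE = √(p₀(1-p₀)/n) = √(0.67×0.33/528) = 0.020463
z-statistic: z = (p̂ - p₀)/SE = (0.75 - 0.67)/0.020463 = 3.9095
Critical value: z_0.005 = ±2.576
p-value = 0.0001
Decision: reject H₀ at α = 0.01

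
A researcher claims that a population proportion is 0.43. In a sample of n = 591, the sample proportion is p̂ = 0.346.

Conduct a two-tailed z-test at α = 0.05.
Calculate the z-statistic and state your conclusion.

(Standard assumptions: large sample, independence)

Answer: z = -4.1247, reject H₀

Derivation:
H₀: p = 0.43, H₁: p ≠ 0.43
Standard error: SE = √(p₀(1-p₀)/n) = √(0.43×0.57/591) = 0.020365
z-statistic: z = (p̂ - p₀)/SE = (0.346 - 0.43)/0.020365 = -4.1247
Critical value: z_0.025 = ±1.960
p-value < 0.0001
Decision: reject H₀ at α = 0.05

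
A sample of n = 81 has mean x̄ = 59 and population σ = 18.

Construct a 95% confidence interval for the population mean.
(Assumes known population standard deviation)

Confidence level: 95%, α = 0.05
z_0.025 = 1.960
SE = σ/√n = 18/√81 = 2.0000
Margin of error = 1.960 × 2.0000 = 3.9200
CI: x̄ ± margin = 59 ± 3.9200
CI: (55.0800, 62.9200)

Answer: (55.0800, 62.9200)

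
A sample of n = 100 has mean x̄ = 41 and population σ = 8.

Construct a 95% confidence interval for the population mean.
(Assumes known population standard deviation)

Confidence level: 95%, α = 0.05
z_0.025 = 1.960
SE = σ/√n = 8/√100 = 0.8000
Margin of error = 1.960 × 0.8000 = 1.5680
CI: x̄ ± margin = 41 ± 1.5680
CI: (39.4320, 42.5680)

Answer: (39.4320, 42.5680)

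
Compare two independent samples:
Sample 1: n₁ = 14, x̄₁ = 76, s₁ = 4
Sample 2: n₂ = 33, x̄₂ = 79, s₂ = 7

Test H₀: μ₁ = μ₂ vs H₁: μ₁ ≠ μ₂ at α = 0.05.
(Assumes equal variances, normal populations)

Pooled variance: s²_p = [13×4² + 32×7²]/(45) = 39.4667
s_p = 6.2823
SE = s_p×√(1/n₁ + 1/n₂) = 6.2823×√(1/14 + 1/33) = 2.0038
t = (x̄₁ - x̄₂)/SE = (76 - 79)/2.0038 = -1.4972
df = 45, t-critical = ±2.014
Decision: fail to reject H₀

Answer: t = -1.4972, fail to reject H₀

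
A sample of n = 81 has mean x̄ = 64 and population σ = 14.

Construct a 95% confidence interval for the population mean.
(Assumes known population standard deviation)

Answer: (60.9510, 67.0490)

Derivation:
Confidence level: 95%, α = 0.05
z_0.025 = 1.960
SE = σ/√n = 14/√81 = 1.5556
Margin of error = 1.960 × 1.5556 = 3.0490
CI: x̄ ± margin = 64 ± 3.0490
CI: (60.9510, 67.0490)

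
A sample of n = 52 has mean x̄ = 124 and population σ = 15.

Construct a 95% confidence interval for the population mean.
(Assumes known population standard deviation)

Confidence level: 95%, α = 0.05
z_0.025 = 1.960
SE = σ/√n = 15/√52 = 2.0801
Margin of error = 1.960 × 2.0801 = 4.0770
CI: x̄ ± margin = 124 ± 4.0770
CI: (119.9230, 128.0770)

Answer: (119.9230, 128.0770)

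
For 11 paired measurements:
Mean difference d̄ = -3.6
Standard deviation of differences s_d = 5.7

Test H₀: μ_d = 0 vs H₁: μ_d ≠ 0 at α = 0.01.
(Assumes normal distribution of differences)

Answer: t = -2.0947, fail to reject H₀

Derivation:
df = n - 1 = 10
SE = s_d/√n = 5.7/√11 = 1.7186
t = d̄/SE = -3.6/1.7186 = -2.0947
Critical value: t_{0.005,10} = ±3.169
p-value ≈ 0.0626
Decision: fail to reject H₀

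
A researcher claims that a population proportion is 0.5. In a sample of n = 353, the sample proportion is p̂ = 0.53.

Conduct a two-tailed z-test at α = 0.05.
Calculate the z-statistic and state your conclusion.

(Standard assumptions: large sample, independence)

H₀: p = 0.5, H₁: p ≠ 0.5
Standard error: SE = √(p₀(1-p₀)/n) = √(0.5×0.5/353) = 0.026612
z-statistic: z = (p̂ - p₀)/SE = (0.53 - 0.5)/0.026612 = 1.1273
Critical value: z_0.025 = ±1.960
p-value = 0.2596
Decision: fail to reject H₀ at α = 0.05

Answer: z = 1.1273, fail to reject H₀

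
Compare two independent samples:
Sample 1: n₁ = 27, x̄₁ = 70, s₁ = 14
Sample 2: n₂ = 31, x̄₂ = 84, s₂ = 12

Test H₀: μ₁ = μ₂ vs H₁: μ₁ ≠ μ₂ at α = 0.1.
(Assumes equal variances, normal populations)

Pooled variance: s²_p = [26×14² + 30×12²]/(56) = 168.1429
s_p = 12.9670
SE = s_p×√(1/n₁ + 1/n₂) = 12.9670×√(1/27 + 1/31) = 3.4134
t = (x̄₁ - x̄₂)/SE = (70 - 84)/3.4134 = -4.1015
df = 56, t-critical = ±1.673
Decision: reject H₀

Answer: t = -4.1015, reject H₀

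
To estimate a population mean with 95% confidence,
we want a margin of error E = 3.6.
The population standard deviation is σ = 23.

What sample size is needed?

z_0.025 = 1.960
n = (z×σ/E)² = (1.960×23/3.6)²
n = 156.8060
Round up: n = 157

Answer: n = 157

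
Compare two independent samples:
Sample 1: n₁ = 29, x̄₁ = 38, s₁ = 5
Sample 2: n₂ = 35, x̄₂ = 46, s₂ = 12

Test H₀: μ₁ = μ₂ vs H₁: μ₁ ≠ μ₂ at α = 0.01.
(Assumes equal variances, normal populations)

Answer: t = -3.3535, reject H₀

Derivation:
Pooled variance: s²_p = [28×5² + 34×12²]/(62) = 90.2581
s_p = 9.5004
SE = s_p×√(1/n₁ + 1/n₂) = 9.5004×√(1/29 + 1/35) = 2.3856
t = (x̄₁ - x̄₂)/SE = (38 - 46)/2.3856 = -3.3535
df = 62, t-critical = ±2.657
Decision: reject H₀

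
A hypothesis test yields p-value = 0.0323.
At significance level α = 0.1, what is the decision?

Answer: reject H₀

Derivation:
Compare p-value to α:
0.0323 < 0.1
Decision: reject H₀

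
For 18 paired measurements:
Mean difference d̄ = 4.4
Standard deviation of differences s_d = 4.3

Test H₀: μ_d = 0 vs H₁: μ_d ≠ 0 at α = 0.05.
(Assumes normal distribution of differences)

Answer: t = 4.3414, reject H₀

Derivation:
df = n - 1 = 17
SE = s_d/√n = 4.3/√18 = 1.0135
t = d̄/SE = 4.4/1.0135 = 4.3414
Critical value: t_{0.025,17} = ±2.110
p-value ≈ 0.0004
Decision: reject H₀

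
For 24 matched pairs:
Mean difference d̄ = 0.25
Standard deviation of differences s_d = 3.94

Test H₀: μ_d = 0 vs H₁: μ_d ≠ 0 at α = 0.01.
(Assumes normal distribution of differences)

df = n - 1 = 23
SE = s_d/√n = 3.94/√24 = 0.8042
t = d̄/SE = 0.25/0.8042 = 0.3109
Critical value: t_{0.005,23} = ±2.807
p-value ≈ 0.7587
Decision: fail to reject H₀

Answer: t = 0.3109, fail to reject H₀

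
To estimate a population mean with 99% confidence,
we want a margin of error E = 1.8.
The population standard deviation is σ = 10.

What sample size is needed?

z_0.005 = 2.576
n = (z×σ/E)² = (2.576×10/1.8)²
n = 204.8079
Round up: n = 205

Answer: n = 205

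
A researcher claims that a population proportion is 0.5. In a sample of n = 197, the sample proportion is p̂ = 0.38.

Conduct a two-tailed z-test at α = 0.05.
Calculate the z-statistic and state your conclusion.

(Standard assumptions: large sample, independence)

Answer: z = -3.3685, reject H₀

Derivation:
H₀: p = 0.5, H₁: p ≠ 0.5
Standard error: SE = √(p₀(1-p₀)/n) = √(0.5×0.5/197) = 0.035624
z-statistic: z = (p̂ - p₀)/SE = (0.38 - 0.5)/0.035624 = -3.3685
Critical value: z_0.025 = ±1.960
p-value = 0.0008
Decision: reject H₀ at α = 0.05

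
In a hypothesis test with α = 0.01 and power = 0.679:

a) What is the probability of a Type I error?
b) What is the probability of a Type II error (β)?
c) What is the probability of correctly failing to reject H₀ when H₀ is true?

Answer: a) 0.01, b) 0.321, c) 0.99

Derivation:
a) Type I error probability = α = 0.01
b) Power = P(reject H₀ | H₁ true) = 1 - β = 0.679, so Type II error probability = β = 1 - Power = 0.321
c) P(fail to reject H₀ | H₀ true) = 1 - α = 0.99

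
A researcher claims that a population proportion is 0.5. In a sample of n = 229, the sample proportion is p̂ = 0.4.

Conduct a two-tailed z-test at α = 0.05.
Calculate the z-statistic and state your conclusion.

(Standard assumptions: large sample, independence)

Answer: z = -3.0265, reject H₀

Derivation:
H₀: p = 0.5, H₁: p ≠ 0.5
Standard error: SE = √(p₀(1-p₀)/n) = √(0.5×0.5/229) = 0.033041
z-statistic: z = (p̂ - p₀)/SE = (0.4 - 0.5)/0.033041 = -3.0265
Critical value: z_0.025 = ±1.960
p-value = 0.0025
Decision: reject H₀ at α = 0.05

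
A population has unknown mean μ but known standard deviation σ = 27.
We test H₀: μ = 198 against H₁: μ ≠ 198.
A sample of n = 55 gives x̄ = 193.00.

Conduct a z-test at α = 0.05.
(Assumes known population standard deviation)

Standard error: SE = σ/√n = 27/√55 = 3.6407
z-statistic: z = (x̄ - μ₀)/SE = (193.00 - 198)/3.6407 = -1.3734
Critical value: ±1.960
p-value = 0.1696
Decision: fail to reject H₀

Answer: z = -1.3734, fail to reject H₀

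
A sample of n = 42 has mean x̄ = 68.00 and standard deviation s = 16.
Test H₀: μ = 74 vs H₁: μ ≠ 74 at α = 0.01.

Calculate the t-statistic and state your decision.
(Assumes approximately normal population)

Answer: t = -2.4302, fail to reject H₀

Derivation:
df = n - 1 = 41
SE = s/√n = 16/√42 = 2.4689
t = (x̄ - μ₀)/SE = (68.00 - 74)/2.4689 = -2.4302
Critical value: t_{0.005,41} = ±2.701
p-value ≈ 0.0196
Decision: fail to reject H₀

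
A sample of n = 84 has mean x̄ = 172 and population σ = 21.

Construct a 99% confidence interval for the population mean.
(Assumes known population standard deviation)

Answer: (166.0976, 177.9024)

Derivation:
Confidence level: 99%, α = 0.01
z_0.005 = 2.576
SE = σ/√n = 21/√84 = 2.2913
Margin of error = 2.576 × 2.2913 = 5.9024
CI: x̄ ± margin = 172 ± 5.9024
CI: (166.0976, 177.9024)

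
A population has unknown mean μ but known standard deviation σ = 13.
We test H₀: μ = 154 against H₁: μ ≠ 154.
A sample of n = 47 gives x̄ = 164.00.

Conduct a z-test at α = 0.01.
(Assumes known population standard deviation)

Standard error: SE = σ/√n = 13/√47 = 1.8962
z-statistic: z = (x̄ - μ₀)/SE = (164.00 - 154)/1.8962 = 5.2737
Critical value: ±2.576
p-value < 0.0001
Decision: reject H₀

Answer: z = 5.2737, reject H₀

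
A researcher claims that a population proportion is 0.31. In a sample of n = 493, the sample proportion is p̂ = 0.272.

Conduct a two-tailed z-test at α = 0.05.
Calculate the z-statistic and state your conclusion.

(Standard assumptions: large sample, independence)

H₀: p = 0.31, H₁: p ≠ 0.31
Standard error: SE = √(p₀(1-p₀)/n) = √(0.31×0.69/493) = 0.020830
z-statistic: z = (p̂ - p₀)/SE = (0.272 - 0.31)/0.020830 = -1.8243
Critical value: z_0.025 = ±1.960
p-value = 0.0681
Decision: fail to reject H₀ at α = 0.05

Answer: z = -1.8243, fail to reject H₀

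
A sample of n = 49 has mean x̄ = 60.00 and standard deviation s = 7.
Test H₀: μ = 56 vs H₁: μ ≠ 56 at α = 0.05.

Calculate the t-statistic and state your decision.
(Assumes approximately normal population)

Answer: t = 4.0000, reject H₀

Derivation:
df = n - 1 = 48
SE = s/√n = 7/√49 = 1.0000
t = (x̄ - μ₀)/SE = (60.00 - 56)/1.0000 = 4.0000
Critical value: t_{0.025,48} = ±2.011
p-value ≈ 0.0002
Decision: reject H₀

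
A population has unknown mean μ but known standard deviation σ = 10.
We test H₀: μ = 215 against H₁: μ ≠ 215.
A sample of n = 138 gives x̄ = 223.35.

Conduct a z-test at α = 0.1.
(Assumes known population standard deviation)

Answer: z = 9.8085, reject H₀

Derivation:
Standard error: SE = σ/√n = 10/√138 = 0.8513
z-statistic: z = (x̄ - μ₀)/SE = (223.35 - 215)/0.8513 = 9.8085
Critical value: ±1.645
p-value < 0.0001
Decision: reject H₀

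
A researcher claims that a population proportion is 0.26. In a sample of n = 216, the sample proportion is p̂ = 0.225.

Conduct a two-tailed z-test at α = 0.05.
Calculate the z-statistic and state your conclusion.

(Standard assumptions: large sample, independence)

H₀: p = 0.26, H₁: p ≠ 0.26
Standard error: SE = √(p₀(1-p₀)/n) = √(0.26×0.74/216) = 0.029845
z-statistic: z = (p̂ - p₀)/SE = (0.225 - 0.26)/0.029845 = -1.1727
Critical value: z_0.025 = ±1.960
p-value = 0.2409
Decision: fail to reject H₀ at α = 0.05

Answer: z = -1.1727, fail to reject H₀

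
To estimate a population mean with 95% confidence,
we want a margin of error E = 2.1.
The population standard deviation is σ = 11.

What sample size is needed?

Answer: n = 106

Derivation:
z_0.025 = 1.960
n = (z×σ/E)² = (1.960×11/2.1)²
n = 105.4044
Round up: n = 106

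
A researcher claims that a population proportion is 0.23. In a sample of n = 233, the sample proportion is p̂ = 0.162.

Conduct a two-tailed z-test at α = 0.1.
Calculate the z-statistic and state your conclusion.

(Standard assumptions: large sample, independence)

H₀: p = 0.23, H₁: p ≠ 0.23
Standard error: SE = √(p₀(1-p₀)/n) = √(0.23×0.77/233) = 0.027570
z-statistic: z = (p̂ - p₀)/SE = (0.162 - 0.23)/0.027570 = -2.4664
Critical value: z_0.05 = ±1.645
p-value = 0.0136
Decision: reject H₀ at α = 0.1

Answer: z = -2.4664, reject H₀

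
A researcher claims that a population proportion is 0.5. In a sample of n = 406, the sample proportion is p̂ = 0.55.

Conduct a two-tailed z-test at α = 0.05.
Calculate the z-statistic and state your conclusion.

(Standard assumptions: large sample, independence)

H₀: p = 0.5, H₁: p ≠ 0.5
Standard error: SE = √(p₀(1-p₀)/n) = √(0.5×0.5/406) = 0.024815
z-statistic: z = (p̂ - p₀)/SE = (0.55 - 0.5)/0.024815 = 2.0149
Critical value: z_0.025 = ±1.960
p-value = 0.0439
Decision: reject H₀ at α = 0.05

Answer: z = 2.0149, reject H₀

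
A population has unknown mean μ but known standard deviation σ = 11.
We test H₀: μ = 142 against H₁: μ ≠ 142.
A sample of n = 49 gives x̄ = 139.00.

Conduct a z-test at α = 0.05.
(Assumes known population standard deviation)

Answer: z = -1.9091, fail to reject H₀

Derivation:
Standard error: SE = σ/√n = 11/√49 = 1.5714
z-statistic: z = (x̄ - μ₀)/SE = (139.00 - 142)/1.5714 = -1.9091
Critical value: ±1.960
p-value = 0.0562
Decision: fail to reject H₀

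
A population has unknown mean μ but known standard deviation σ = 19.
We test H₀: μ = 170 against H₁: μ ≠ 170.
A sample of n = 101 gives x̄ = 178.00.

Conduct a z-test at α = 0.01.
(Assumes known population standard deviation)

Standard error: SE = σ/√n = 19/√101 = 1.8906
z-statistic: z = (x̄ - μ₀)/SE = (178.00 - 170)/1.8906 = 4.2315
Critical value: ±2.576
p-value < 0.0001
Decision: reject H₀

Answer: z = 4.2315, reject H₀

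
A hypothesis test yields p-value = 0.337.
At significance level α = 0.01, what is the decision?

Compare p-value to α:
0.337 ≥ 0.01
Decision: fail to reject H₀

Answer: fail to reject H₀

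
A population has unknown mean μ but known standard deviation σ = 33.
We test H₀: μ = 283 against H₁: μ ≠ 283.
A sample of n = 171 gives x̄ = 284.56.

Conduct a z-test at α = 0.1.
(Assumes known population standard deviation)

Answer: z = 0.6182, fail to reject H₀

Derivation:
Standard error: SE = σ/√n = 33/√171 = 2.5236
z-statistic: z = (x̄ - μ₀)/SE = (284.56 - 283)/2.5236 = 0.6182
Critical value: ±1.645
p-value = 0.5364
Decision: fail to reject H₀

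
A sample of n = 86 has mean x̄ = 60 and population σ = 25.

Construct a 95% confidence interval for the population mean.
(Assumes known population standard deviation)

Answer: (54.7162, 65.2838)

Derivation:
Confidence level: 95%, α = 0.05
z_0.025 = 1.960
SE = σ/√n = 25/√86 = 2.6958
Margin of error = 1.960 × 2.6958 = 5.2838
CI: x̄ ± margin = 60 ± 5.2838
CI: (54.7162, 65.2838)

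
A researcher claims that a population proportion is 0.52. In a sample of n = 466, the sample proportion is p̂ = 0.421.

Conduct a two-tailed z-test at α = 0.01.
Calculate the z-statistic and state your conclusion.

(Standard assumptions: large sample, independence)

H₀: p = 0.52, H₁: p ≠ 0.52
Standard error: SE = √(p₀(1-p₀)/n) = √(0.52×0.48/466) = 0.023144
z-statistic: z = (p̂ - p₀)/SE = (0.421 - 0.52)/0.023144 = -4.2776
Critical value: z_0.005 = ±2.576
p-value < 0.0001
Decision: reject H₀ at α = 0.01

Answer: z = -4.2776, reject H₀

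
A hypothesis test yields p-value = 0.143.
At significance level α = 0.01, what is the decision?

Answer: fail to reject H₀

Derivation:
Compare p-value to α:
0.143 ≥ 0.01
Decision: fail to reject H₀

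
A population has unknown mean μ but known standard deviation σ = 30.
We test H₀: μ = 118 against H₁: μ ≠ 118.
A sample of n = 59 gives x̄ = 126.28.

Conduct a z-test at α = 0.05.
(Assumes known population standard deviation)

Answer: z = 2.1200, reject H₀

Derivation:
Standard error: SE = σ/√n = 30/√59 = 3.9057
z-statistic: z = (x̄ - μ₀)/SE = (126.28 - 118)/3.9057 = 2.1200
Critical value: ±1.960
p-value = 0.0340
Decision: reject H₀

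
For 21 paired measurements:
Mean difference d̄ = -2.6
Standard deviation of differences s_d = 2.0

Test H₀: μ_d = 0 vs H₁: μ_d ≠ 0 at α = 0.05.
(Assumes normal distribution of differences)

df = n - 1 = 20
SE = s_d/√n = 2.0/√21 = 0.4364
t = d̄/SE = -2.6/0.4364 = -5.9578
Critical value: t_{0.025,20} = ±2.086
p-value < 0.0001
Decision: reject H₀

Answer: t = -5.9578, reject H₀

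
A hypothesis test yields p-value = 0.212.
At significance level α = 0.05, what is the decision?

Compare p-value to α:
0.212 ≥ 0.05
Decision: fail to reject H₀

Answer: fail to reject H₀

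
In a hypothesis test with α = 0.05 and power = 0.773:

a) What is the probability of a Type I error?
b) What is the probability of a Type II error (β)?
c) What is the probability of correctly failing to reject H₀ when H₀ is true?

Answer: a) 0.05, b) 0.227, c) 0.95

Derivation:
a) Type I error probability = α = 0.05
b) Power = P(reject H₀ | H₁ true) = 1 - β = 0.773, so Type II error probability = β = 1 - Power = 0.227
c) P(fail to reject H₀ | H₀ true) = 1 - α = 0.95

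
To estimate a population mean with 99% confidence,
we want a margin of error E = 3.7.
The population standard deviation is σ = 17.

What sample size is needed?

Answer: n = 141

Derivation:
z_0.005 = 2.576
n = (z×σ/E)² = (2.576×17/3.7)²
n = 140.0832
Round up: n = 141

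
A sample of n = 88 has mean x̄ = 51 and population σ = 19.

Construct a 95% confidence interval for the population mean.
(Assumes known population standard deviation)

Confidence level: 95%, α = 0.05
z_0.025 = 1.960
SE = σ/√n = 19/√88 = 2.0254
Margin of error = 1.960 × 2.0254 = 3.9698
CI: x̄ ± margin = 51 ± 3.9698
CI: (47.0302, 54.9698)

Answer: (47.0302, 54.9698)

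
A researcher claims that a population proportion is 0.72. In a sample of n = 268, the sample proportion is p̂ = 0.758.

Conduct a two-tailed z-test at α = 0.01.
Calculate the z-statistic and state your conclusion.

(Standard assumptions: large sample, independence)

H₀: p = 0.72, H₁: p ≠ 0.72
Standard error: SE = √(p₀(1-p₀)/n) = √(0.72×0.28/268) = 0.027427
z-statistic: z = (p̂ - p₀)/SE = (0.758 - 0.72)/0.027427 = 1.3855
Critical value: z_0.005 = ±2.576
p-value = 0.1659
Decision: fail to reject H₀ at α = 0.01

Answer: z = 1.3855, fail to reject H₀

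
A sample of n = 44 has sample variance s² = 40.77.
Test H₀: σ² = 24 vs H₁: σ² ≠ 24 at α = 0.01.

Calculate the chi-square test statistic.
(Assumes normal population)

df = n - 1 = 43
χ² = (n-1)s²/σ₀² = 43×40.77/24 = 73.0463
Critical values: χ²_{0.995,43} = 22.859, χ²_{0.005,43} = 70.616
Rejection region: χ² < 22.859 or χ² > 70.616
Decision: reject H₀

Answer: χ² = 73.0463, reject H₀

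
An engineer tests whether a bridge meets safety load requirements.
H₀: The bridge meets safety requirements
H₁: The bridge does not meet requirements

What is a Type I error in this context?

Answer: Unnecessarily closing a safe bridge for repairs

Derivation:
Type I error (α): Rejecting H₀ when H₀ is true
Type II error (β): Failing to reject H₀ when H₁ is true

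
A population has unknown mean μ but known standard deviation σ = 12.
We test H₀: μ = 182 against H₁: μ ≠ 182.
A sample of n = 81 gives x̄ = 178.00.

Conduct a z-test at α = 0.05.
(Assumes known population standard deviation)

Answer: z = -3.0001, reject H₀

Derivation:
Standard error: SE = σ/√n = 12/√81 = 1.3333
z-statistic: z = (x̄ - μ₀)/SE = (178.00 - 182)/1.3333 = -3.0001
Critical value: ±1.960
p-value = 0.0027
Decision: reject H₀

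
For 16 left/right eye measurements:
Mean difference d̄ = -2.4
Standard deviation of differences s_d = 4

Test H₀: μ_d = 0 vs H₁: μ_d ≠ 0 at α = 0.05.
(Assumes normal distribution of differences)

Answer: t = -2.4000, reject H₀

Derivation:
df = n - 1 = 15
SE = s_d/√n = 4/√16 = 1.0000
t = d̄/SE = -2.4/1.0000 = -2.4000
Critical value: t_{0.025,15} = ±2.131
p-value ≈ 0.0298
Decision: reject H₀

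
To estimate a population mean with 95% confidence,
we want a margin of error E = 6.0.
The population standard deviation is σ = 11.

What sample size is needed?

z_0.025 = 1.960
n = (z×σ/E)² = (1.960×11/6.0)²
n = 12.9120
Round up: n = 13

Answer: n = 13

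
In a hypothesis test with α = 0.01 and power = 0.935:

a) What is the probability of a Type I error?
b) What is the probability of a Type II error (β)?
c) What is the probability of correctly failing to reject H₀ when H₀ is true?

a) Type I error probability = α = 0.01
b) Power = P(reject H₀ | H₁ true) = 1 - β = 0.935, so Type II error probability = β = 1 - Power = 0.065
c) P(fail to reject H₀ | H₀ true) = 1 - α = 0.99

Answer: a) 0.01, b) 0.065, c) 0.99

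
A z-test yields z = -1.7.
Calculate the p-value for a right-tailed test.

For z = -1.7:
p = P(Z > -1.7) = 1 - Φ(-1.7) = 0.9554

Answer: p-value ≈ 0.9554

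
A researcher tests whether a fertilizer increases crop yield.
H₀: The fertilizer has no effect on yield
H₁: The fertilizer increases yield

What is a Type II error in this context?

Answer: Failing to recommend an effective fertilizer

Derivation:
Type I error: rejecting H₀ when it is actually true (false positive).
Type II error: failing to reject H₀ when H₁ is actually true (false negative).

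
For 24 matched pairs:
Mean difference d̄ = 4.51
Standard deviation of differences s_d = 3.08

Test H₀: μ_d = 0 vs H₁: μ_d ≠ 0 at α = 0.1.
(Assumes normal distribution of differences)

df = n - 1 = 23
SE = s_d/√n = 3.08/√24 = 0.6287
t = d̄/SE = 4.51/0.6287 = 7.1735
Critical value: t_{0.05,23} = ±1.714
p-value < 0.0001
Decision: reject H₀

Answer: t = 7.1735, reject H₀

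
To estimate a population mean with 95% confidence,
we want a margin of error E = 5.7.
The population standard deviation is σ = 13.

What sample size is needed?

z_0.025 = 1.960
n = (z×σ/E)² = (1.960×13/5.7)²
n = 19.9825
Round up: n = 20

Answer: n = 20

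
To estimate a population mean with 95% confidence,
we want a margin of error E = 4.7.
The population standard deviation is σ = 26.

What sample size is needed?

z_0.025 = 1.960
n = (z×σ/E)² = (1.960×26/4.7)²
n = 117.5610
Round up: n = 118

Answer: n = 118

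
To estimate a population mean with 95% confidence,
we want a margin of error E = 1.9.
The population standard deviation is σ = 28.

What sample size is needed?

Answer: n = 835

Derivation:
z_0.025 = 1.960
n = (z×σ/E)² = (1.960×28/1.9)²
n = 834.2976
Round up: n = 835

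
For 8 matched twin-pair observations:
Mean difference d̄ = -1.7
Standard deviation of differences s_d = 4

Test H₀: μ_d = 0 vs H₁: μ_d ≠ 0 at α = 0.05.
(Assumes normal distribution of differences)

Answer: t = -1.2021, fail to reject H₀

Derivation:
df = n - 1 = 7
SE = s_d/√n = 4/√8 = 1.4142
t = d̄/SE = -1.7/1.4142 = -1.2021
Critical value: t_{0.025,7} = ±2.365
p-value ≈ 0.2684
Decision: fail to reject H₀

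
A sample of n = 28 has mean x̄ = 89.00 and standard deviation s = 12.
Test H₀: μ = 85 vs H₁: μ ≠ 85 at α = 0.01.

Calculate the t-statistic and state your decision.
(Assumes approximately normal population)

df = n - 1 = 27
SE = s/√n = 12/√28 = 2.2678
t = (x̄ - μ₀)/SE = (89.00 - 85)/2.2678 = 1.7638
Critical value: t_{0.005,27} = ±2.771
p-value ≈ 0.0891
Decision: fail to reject H₀

Answer: t = 1.7638, fail to reject H₀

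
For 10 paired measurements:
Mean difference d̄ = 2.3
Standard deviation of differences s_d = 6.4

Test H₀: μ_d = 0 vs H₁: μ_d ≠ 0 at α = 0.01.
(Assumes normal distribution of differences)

df = n - 1 = 9
SE = s_d/√n = 6.4/√10 = 2.0239
t = d̄/SE = 2.3/2.0239 = 1.1364
Critical value: t_{0.005,9} = ±3.250
p-value ≈ 0.2851
Decision: fail to reject H₀

Answer: t = 1.1364, fail to reject H₀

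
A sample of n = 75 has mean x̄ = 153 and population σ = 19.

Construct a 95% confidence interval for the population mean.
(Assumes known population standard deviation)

Answer: (148.7000, 157.3000)

Derivation:
Confidence level: 95%, α = 0.05
z_0.025 = 1.960
SE = σ/√n = 19/√75 = 2.1939
Margin of error = 1.960 × 2.1939 = 4.3000
CI: x̄ ± margin = 153 ± 4.3000
CI: (148.7000, 157.3000)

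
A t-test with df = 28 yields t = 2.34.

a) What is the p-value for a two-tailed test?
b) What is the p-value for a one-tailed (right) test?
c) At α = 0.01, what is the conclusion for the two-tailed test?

Using t-distribution with df = 28:
a) Two-tailed: p = 2×P(T > 2.34) = 0.0266
b) One-tailed: p = P(T > 2.34) = 0.0133
c) 0.0266 ≥ 0.01, fail to reject H₀

Answer: a) 0.0266, b) 0.0133, c) fail to reject H₀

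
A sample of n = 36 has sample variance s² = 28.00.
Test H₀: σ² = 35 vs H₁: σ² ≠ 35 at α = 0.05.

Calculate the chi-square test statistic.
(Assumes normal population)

Answer: χ² = 28.0000, fail to reject H₀

Derivation:
df = n - 1 = 35
χ² = (n-1)s²/σ₀² = 35×28.00/35 = 28.0000
Critical values: χ²_{0.975,35} = 20.569, χ²_{0.025,35} = 53.203
Rejection region: χ² < 20.569 or χ² > 53.203
Decision: fail to reject H₀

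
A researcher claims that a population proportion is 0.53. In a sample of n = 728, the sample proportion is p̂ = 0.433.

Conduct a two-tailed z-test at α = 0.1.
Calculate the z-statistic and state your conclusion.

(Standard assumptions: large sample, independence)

Answer: z = -5.2438, reject H₀

Derivation:
H₀: p = 0.53, H₁: p ≠ 0.53
Standard error: SE = √(p₀(1-p₀)/n) = √(0.53×0.47/728) = 0.018498
z-statistic: z = (p̂ - p₀)/SE = (0.433 - 0.53)/0.018498 = -5.2438
Critical value: z_0.05 = ±1.645
p-value < 0.0001
Decision: reject H₀ at α = 0.1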